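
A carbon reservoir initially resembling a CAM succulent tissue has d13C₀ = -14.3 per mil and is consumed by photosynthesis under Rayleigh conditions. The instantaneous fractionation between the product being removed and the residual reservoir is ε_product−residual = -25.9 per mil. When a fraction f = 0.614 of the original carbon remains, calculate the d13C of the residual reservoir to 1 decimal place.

-1.8 per mil

Rayleigh residual: δ_res = (δ₀ + 1000)·f^(α−1) − 1000
α = ε/1000 + 1 = 0.97410, so α − 1 = -0.02590
f^(α−1) = 0.614^(-0.02590) = 1.012713
δ_res = (-14.3 + 1000) × 1.012713 − 1000 = 998.231 − 1000 = -1.77 per mil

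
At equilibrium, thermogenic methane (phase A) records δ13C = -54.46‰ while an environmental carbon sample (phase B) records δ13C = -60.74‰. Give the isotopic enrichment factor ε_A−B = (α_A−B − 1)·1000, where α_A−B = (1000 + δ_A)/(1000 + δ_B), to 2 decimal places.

α_A−B = (1000 + -54.46) / (1000 + -60.74) = 945.54 / 939.26 = 1.006686
ε_A−B = (1.006686 − 1) × 1000 = 6.686‰
(The approximation ε ≈ δ_A − δ_B would give 6.28‰.)

6.69‰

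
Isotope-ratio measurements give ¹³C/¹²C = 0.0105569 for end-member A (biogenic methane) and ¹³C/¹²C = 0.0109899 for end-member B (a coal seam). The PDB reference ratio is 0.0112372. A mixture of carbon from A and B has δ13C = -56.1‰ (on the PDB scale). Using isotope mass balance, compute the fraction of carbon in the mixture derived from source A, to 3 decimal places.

0.885

δ_A = (0.0105569/0.0112372 − 1)×1000 = (0.939460 − 1)×1000 = -60.540‰
δ_B = (0.0109899/0.0112372 − 1)×1000 = (0.977993 − 1)×1000 = -22.007‰
f_A = (δ_mix − δ_B)/(δ_A − δ_B) = (-56.1 − (-22.007))/(-60.540 − (-22.007))
f_A = -34.093 / -38.533 = 0.8848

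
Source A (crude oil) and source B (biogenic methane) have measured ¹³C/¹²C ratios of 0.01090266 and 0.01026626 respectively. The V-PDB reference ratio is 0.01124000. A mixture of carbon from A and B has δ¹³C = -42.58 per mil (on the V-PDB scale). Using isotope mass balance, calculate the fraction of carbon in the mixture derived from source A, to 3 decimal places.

0.778

δ_A = (0.01090266/0.01124000 − 1)×1000 = (0.969988 − 1)×1000 = -30.012 per mil
δ_B = (0.01026626/0.01124000 − 1)×1000 = (0.913368 − 1)×1000 = -86.632 per mil
f_A = (δ_mix − δ_B)/(δ_A − δ_B) = (-42.58 − (-86.632))/(-30.012 − (-86.632))
f_A = 44.052 / 56.619 = 0.7780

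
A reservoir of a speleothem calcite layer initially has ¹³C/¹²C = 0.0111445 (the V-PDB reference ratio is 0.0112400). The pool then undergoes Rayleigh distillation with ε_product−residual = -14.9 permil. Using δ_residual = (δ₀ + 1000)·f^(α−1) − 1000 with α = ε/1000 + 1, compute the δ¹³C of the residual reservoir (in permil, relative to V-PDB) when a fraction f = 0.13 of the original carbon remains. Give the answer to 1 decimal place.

δ₀ = (0.0111445/0.0112400 − 1)×1000 = (0.991504 − 1)×1000 = -8.496 permil
α − 1 = ε/1000 = -0.0149
f^(α−1) = 0.13^(-0.0149) = 1.030866
δ_res = (-8.496 + 1000) × 1.030866 − 1000 = 1022.107 − 1000 = 22.11 permil

22.1 permil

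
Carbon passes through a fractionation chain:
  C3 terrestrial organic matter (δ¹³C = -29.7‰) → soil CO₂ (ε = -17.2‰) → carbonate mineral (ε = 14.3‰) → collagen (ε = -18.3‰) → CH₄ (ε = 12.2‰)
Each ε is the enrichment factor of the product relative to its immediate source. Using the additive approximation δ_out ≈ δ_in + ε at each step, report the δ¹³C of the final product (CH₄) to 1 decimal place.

step 1: δ ≈ -29.7 + (-17.2) = -46.9‰
step 2: δ ≈ -46.9 + (14.3) = -32.6‰
step 3: δ ≈ -32.6 + (-18.3) = -50.9‰
step 4: δ ≈ -50.9 + (12.2) = -38.7‰

-38.7‰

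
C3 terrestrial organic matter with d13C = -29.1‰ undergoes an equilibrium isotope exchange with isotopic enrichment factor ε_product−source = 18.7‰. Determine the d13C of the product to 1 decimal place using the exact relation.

To first order, δ_product ≈ δ_source + ε = -10.4‰.
Exactly, δ_product = (δ_source + 1000)·(ε/1000 + 1) − 1000.
δ_product = (-29.1 + 1000) × (18.7/1000 + 1) − 1000
δ_product = -10.94‰

-10.9‰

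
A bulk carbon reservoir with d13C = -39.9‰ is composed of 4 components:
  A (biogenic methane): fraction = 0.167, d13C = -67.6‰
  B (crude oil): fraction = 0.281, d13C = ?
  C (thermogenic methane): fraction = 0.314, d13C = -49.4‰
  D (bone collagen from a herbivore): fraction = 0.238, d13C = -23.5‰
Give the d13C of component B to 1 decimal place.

Isotope mass balance: δ_bulk = Σ fᵢ·δᵢ.
-39.9 = 0.167×(-67.6) + 0.281×δ_B + 0.314×(-49.4) + 0.238×(-23.5)
0.281·δ_B = -39.9 − (-32.394) = -7.506
δ_B = -7.506 / 0.281 = -26.71‰

-26.7‰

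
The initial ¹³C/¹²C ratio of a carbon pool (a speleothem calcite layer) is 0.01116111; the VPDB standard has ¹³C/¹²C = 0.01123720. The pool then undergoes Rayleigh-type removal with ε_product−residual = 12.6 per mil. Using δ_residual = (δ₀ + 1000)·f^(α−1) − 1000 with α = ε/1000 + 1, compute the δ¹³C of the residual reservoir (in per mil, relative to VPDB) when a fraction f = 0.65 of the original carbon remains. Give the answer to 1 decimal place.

-12.1 per mil

δ₀ = (0.01116111/0.01123720 − 1)×1000 = (0.993229 − 1)×1000 = -6.771 per mil
α − 1 = ε/1000 = 0.0126
f^(α−1) = 0.65^(0.0126) = 0.994587
δ_res = (-6.771 + 1000) × 0.994587 − 1000 = 987.852 − 1000 = -12.15 per mil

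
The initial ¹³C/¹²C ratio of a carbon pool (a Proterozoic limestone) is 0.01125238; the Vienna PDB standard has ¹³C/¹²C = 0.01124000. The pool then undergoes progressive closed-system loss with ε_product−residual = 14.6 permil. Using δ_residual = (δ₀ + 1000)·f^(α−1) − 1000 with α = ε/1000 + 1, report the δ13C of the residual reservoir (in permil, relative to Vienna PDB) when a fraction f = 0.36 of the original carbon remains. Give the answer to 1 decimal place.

δ₀ = (0.01125238/0.01124000 − 1)×1000 = (1.001101 − 1)×1000 = 1.101 permil
α − 1 = ε/1000 = 0.0146
f^(α−1) = 0.36^(0.0146) = 0.985195
δ_res = (1.101 + 1000) × 0.985195 − 1000 = 986.280 − 1000 = -13.72 permil

-13.7 permil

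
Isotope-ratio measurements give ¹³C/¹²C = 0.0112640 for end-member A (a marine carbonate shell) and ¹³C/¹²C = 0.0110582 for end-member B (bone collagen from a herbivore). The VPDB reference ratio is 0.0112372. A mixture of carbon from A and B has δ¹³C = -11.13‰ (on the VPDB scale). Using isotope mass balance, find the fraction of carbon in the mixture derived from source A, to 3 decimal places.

δ_A = (0.0112640/0.0112372 − 1)×1000 = (1.002385 − 1)×1000 = 2.385‰
δ_B = (0.0110582/0.0112372 − 1)×1000 = (0.984071 − 1)×1000 = -15.929‰
f_A = (δ_mix − δ_B)/(δ_A − δ_B) = (-11.13 − (-15.929))/(2.385 − (-15.929))
f_A = 4.799 / 18.314 = 0.2621

0.262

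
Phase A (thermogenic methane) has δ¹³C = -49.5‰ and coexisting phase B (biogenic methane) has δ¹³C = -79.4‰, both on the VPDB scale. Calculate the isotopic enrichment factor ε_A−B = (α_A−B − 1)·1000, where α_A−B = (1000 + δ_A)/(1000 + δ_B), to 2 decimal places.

α_A−B = (1000 + -49.5) / (1000 + -79.4) = 950.5 / 920.6 = 1.032479
ε_A−B = (1.032479 − 1) × 1000 = 32.479‰
(The approximation ε ≈ δ_A − δ_B would give 29.9‰.)

32.48‰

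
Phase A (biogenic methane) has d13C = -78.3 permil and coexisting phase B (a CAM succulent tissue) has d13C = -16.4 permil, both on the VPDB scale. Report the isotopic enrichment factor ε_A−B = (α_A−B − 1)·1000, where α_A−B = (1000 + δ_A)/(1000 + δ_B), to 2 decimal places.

-62.93 permil

α_A−B = (1000 + -78.3) / (1000 + -16.4) = 921.7 / 983.6 = 0.937068
ε_A−B = (0.937068 − 1) × 1000 = -62.932 permil
(The approximation ε ≈ δ_A − δ_B would give -61.9 permil.)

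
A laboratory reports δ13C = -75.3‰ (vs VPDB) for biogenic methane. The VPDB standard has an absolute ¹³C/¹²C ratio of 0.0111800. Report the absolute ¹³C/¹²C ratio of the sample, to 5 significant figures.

R_sample = R_standard × (δ13C/1000 + 1)
R_sample = 0.0111800 × (-75.3/1000 + 1) = 0.0111800 × 0.924700
R_sample = 0.0103381

0.010338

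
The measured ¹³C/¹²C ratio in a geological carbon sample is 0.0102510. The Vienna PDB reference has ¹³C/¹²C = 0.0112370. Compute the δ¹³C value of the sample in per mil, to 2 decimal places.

-87.75 per mil

δ¹³C = (R_sample / R_standard − 1) × 1000
R_sample / R_standard = 0.0102510 / 0.0112370 = 0.912254
δ¹³C = (0.912254 − 1) × 1000 = -87.746 per mil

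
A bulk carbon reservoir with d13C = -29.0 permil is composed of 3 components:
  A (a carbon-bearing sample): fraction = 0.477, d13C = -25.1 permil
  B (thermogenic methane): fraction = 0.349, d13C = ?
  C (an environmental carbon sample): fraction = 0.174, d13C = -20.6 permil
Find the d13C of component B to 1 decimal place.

-38.5 permil

Isotope mass balance: δ_bulk = Σ fᵢ·δᵢ.
-29.0 = 0.477×(-25.1) + 0.349×δ_B + 0.174×(-20.6)
0.349·δ_B = -29.0 − (-15.557) = -13.443
δ_B = -13.443 / 0.349 = -38.52 permil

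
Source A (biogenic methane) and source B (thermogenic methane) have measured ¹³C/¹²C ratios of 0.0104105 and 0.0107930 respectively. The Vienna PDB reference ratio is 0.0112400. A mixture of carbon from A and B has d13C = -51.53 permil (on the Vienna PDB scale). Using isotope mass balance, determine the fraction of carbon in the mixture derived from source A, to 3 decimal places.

δ_A = (0.0104105/0.0112400 − 1)×1000 = (0.926201 − 1)×1000 = -73.799 permil
δ_B = (0.0107930/0.0112400 − 1)×1000 = (0.960231 − 1)×1000 = -39.769 permil
f_A = (δ_mix − δ_B)/(δ_A − δ_B) = (-51.53 − (-39.769))/(-73.799 − (-39.769))
f_A = -11.761 / -34.030 = 0.3456

0.346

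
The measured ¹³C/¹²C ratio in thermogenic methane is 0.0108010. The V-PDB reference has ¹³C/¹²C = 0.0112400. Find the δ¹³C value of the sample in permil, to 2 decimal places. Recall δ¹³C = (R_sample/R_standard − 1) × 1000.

-39.06 permil

δ¹³C = (R_sample / R_standard − 1) × 1000
R_sample / R_standard = 0.0108010 / 0.0112400 = 0.960943
δ¹³C = (0.960943 − 1) × 1000 = -39.057 permil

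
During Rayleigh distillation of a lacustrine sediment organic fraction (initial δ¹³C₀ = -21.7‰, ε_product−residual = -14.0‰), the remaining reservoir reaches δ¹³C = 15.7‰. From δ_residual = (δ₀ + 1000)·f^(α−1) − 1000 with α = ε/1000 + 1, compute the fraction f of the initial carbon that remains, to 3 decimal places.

α − 1 = ε/1000 = -0.0140
(δ_res + 1000)/(δ₀ + 1000) = (15.7 + 1000)/(-21.7 + 1000) = 1015.7/978.3 = 1.038230
f = 1.038230^(1/-0.0140) = exp(ln(1.038230)/-0.0140) = exp(0.03752/-0.0140)
f = exp(-2.6798) = 0.0686

0.069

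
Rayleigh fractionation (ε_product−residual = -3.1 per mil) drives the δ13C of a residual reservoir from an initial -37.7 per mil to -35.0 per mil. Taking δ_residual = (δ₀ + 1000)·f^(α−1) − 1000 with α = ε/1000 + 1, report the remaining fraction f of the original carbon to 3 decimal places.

α − 1 = ε/1000 = -0.0031
(δ_res + 1000)/(δ₀ + 1000) = (-35.0 + 1000)/(-37.7 + 1000) = 965.0/962.3 = 1.002806
f = 1.002806^(1/-0.0031) = exp(ln(1.002806)/-0.0031) = exp(0.00280/-0.0031)
f = exp(-0.9038) = 0.4050

0.405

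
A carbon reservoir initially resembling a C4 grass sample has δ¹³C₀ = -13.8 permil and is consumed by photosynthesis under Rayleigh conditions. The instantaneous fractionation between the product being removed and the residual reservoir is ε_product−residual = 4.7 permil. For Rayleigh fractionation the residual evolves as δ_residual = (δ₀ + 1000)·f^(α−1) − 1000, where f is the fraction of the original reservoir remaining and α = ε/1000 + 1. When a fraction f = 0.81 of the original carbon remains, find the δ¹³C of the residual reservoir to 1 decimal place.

Rayleigh residual: δ_res = (δ₀ + 1000)·f^(α−1) − 1000
α = ε/1000 + 1 = 1.00470, so α − 1 = 0.00470
f^(α−1) = 0.81^(0.00470) = 0.999010
δ_res = (-13.8 + 1000) × 0.999010 − 1000 = 985.224 − 1000 = -14.78 permil

-14.8 permil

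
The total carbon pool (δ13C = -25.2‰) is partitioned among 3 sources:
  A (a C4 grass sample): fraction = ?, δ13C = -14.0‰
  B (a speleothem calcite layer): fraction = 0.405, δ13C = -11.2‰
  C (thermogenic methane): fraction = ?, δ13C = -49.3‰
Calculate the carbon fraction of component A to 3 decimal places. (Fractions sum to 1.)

0.246

Let f_A and f_C be the unknown fractions; fractions sum to 1 so f_A + f_C = 0.595.
Mass balance: Σ fᵢ·δᵢ = δ_bulk ⇒ f_A·(-14.0) + f_C·(-49.3) = -25.2 − (-4.536) = -20.664
Substitute f_C = 0.595 − f_A:
f_A·(-14.0 − -49.3) = -20.664 − 0.595×(-49.3) = 8.669
f_A = 8.669 / 35.3 = 0.2456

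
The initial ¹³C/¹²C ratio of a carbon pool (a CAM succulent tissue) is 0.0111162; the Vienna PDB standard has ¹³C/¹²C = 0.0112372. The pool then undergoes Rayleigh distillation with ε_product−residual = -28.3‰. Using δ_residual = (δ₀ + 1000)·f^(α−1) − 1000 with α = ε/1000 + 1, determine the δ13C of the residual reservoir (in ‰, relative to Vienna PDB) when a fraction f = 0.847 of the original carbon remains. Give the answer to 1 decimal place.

-6.1‰

δ₀ = (0.0111162/0.0112372 − 1)×1000 = (0.989232 − 1)×1000 = -10.768‰
α − 1 = ε/1000 = -0.0283
f^(α−1) = 0.847^(-0.0283) = 1.004710
δ_res = (-10.768 + 1000) × 1.004710 − 1000 = 993.892 − 1000 = -6.11‰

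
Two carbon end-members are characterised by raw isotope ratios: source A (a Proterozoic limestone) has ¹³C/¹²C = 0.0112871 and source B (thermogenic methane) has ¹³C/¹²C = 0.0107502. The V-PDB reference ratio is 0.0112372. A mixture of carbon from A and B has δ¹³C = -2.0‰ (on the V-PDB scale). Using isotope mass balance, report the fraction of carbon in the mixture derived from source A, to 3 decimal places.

0.865

δ_A = (0.0112871/0.0112372 − 1)×1000 = (1.004441 − 1)×1000 = 4.441‰
δ_B = (0.0107502/0.0112372 − 1)×1000 = (0.956662 − 1)×1000 = -43.338‰
f_A = (δ_mix − δ_B)/(δ_A − δ_B) = (-2.0 − (-43.338))/(4.441 − (-43.338))
f_A = 41.338 / 47.779 = 0.8652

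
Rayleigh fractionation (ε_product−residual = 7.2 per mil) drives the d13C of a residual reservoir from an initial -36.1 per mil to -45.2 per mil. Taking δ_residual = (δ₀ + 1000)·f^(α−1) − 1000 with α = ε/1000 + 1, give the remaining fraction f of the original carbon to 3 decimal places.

0.268

α − 1 = ε/1000 = 0.0072
(δ_res + 1000)/(δ₀ + 1000) = (-45.2 + 1000)/(-36.1 + 1000) = 954.8/963.9 = 0.990559
f = 0.990559^(1/0.0072) = exp(ln(0.990559)/0.0072) = exp(-0.00949/0.0072)
f = exp(-1.3175) = 0.2678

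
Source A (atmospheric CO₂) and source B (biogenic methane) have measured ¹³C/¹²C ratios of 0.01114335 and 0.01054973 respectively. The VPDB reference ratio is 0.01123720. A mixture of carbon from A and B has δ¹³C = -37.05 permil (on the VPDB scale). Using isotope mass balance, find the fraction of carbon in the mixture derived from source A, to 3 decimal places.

δ_A = (0.01114335/0.01123720 − 1)×1000 = (0.991648 − 1)×1000 = -8.352 permil
δ_B = (0.01054973/0.01123720 − 1)×1000 = (0.938822 − 1)×1000 = -61.178 permil
f_A = (δ_mix − δ_B)/(δ_A − δ_B) = (-37.05 − (-61.178))/(-8.352 − (-61.178))
f_A = 24.128 / 52.826 = 0.4567

0.457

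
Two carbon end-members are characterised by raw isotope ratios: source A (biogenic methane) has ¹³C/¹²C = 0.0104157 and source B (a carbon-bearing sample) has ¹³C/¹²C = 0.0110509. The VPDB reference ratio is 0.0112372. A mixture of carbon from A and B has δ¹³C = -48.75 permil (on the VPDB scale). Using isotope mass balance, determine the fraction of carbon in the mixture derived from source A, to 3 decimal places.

δ_A = (0.0104157/0.0112372 − 1)×1000 = (0.926895 − 1)×1000 = -73.105 permil
δ_B = (0.0110509/0.0112372 − 1)×1000 = (0.983421 − 1)×1000 = -16.579 permil
f_A = (δ_mix − δ_B)/(δ_A − δ_B) = (-48.75 − (-16.579))/(-73.105 − (-16.579))
f_A = -32.171 / -56.527 = 0.5691

0.569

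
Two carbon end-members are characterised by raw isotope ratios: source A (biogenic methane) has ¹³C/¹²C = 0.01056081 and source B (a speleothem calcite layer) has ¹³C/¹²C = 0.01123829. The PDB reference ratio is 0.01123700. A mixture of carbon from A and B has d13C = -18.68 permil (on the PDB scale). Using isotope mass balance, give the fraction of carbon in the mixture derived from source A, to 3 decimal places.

0.312

δ_A = (0.01056081/0.01123700 − 1)×1000 = (0.939825 − 1)×1000 = -60.175 permil
δ_B = (0.01123829/0.01123700 − 1)×1000 = (1.000115 − 1)×1000 = 0.115 permil
f_A = (δ_mix − δ_B)/(δ_A − δ_B) = (-18.68 − (0.115))/(-60.175 − (0.115))
f_A = -18.795 / -60.290 = 0.3117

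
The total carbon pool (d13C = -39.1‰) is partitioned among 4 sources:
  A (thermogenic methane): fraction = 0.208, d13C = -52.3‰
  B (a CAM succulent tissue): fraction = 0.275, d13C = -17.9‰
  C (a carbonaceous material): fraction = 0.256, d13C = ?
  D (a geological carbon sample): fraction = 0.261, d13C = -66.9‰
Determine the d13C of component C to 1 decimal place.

Isotope mass balance: δ_bulk = Σ fᵢ·δᵢ.
-39.1 = 0.208×(-52.3) + 0.275×(-17.9) + 0.256×δ_C + 0.261×(-66.9)
0.256·δ_C = -39.1 − (-33.262) = -5.838
δ_C = -5.838 / 0.256 = -22.81‰

-22.8‰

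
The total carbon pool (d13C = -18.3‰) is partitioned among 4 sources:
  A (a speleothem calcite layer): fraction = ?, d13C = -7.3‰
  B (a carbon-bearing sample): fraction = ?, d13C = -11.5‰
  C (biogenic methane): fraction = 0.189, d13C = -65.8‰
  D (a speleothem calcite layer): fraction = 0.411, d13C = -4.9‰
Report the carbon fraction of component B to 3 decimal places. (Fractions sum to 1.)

Let f_B and f_A be the unknown fractions; fractions sum to 1 so f_B + f_A = 0.400.
Mass balance: Σ fᵢ·δᵢ = δ_bulk ⇒ f_B·(-11.5) + f_A·(-7.3) = -18.3 − (-14.450) = -3.850
Substitute f_A = 0.400 − f_B:
f_B·(-11.5 − -7.3) = -3.850 − 0.400×(-7.3) = -0.930
f_B = -0.930 / -4.2 = 0.2214

0.221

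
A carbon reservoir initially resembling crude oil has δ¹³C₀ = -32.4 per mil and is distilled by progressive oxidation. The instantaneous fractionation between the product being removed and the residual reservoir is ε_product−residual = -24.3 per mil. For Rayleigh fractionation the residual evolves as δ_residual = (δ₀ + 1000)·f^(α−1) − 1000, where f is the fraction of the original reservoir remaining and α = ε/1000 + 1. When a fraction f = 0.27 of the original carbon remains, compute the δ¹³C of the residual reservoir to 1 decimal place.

-1.1 per mil

Rayleigh residual: δ_res = (δ₀ + 1000)·f^(α−1) − 1000
α = ε/1000 + 1 = 0.97570, so α − 1 = -0.02430
f^(α−1) = 0.27^(-0.02430) = 1.032328
δ_res = (-32.4 + 1000) × 1.032328 − 1000 = 998.881 − 1000 = -1.12 per mil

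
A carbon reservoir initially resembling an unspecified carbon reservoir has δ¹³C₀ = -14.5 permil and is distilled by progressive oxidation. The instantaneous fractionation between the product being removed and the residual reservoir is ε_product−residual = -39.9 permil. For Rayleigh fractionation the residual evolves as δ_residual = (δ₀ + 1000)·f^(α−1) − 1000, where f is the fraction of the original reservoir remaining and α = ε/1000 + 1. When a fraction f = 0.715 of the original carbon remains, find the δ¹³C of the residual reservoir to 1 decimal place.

-1.2 permil

Rayleigh residual: δ_res = (δ₀ + 1000)·f^(α−1) − 1000
α = ε/1000 + 1 = 0.96010, so α − 1 = -0.03990
f^(α−1) = 0.715^(-0.03990) = 1.013475
δ_res = (-14.5 + 1000) × 1.013475 − 1000 = 998.780 − 1000 = -1.22 permil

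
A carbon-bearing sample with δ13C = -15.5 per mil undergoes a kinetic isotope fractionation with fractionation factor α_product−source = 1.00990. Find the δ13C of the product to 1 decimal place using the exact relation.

δ_product = (δ_source + 1000)·α − 1000
δ_product = (-15.5 + 1000) × 1.00990 − 1000
δ_product = 994.247 − 1000 = -5.75 per mil

-5.8 per mil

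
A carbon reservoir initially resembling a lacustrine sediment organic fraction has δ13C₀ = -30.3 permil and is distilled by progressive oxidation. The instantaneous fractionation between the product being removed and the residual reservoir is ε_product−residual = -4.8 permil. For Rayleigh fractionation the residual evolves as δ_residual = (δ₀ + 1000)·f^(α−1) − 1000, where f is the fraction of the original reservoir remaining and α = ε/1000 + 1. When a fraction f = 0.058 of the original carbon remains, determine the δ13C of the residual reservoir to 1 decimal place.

Rayleigh residual: δ_res = (δ₀ + 1000)·f^(α−1) − 1000
α = ε/1000 + 1 = 0.99520, so α − 1 = -0.00480
f^(α−1) = 0.058^(-0.00480) = 1.013761
δ_res = (-30.3 + 1000) × 1.013761 − 1000 = 983.044 − 1000 = -16.96 permil

-17.0 permil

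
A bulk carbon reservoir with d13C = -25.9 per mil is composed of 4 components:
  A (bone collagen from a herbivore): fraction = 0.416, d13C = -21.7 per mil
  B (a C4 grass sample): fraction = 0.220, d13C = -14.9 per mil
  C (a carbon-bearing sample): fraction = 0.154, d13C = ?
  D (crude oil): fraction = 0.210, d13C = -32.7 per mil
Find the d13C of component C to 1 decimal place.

Isotope mass balance: δ_bulk = Σ fᵢ·δᵢ.
-25.9 = 0.416×(-21.7) + 0.220×(-14.9) + 0.154×δ_C + 0.210×(-32.7)
0.154·δ_C = -25.9 − (-19.172) = -6.728
δ_C = -6.728 / 0.154 = -43.69 per mil

-43.7 per mil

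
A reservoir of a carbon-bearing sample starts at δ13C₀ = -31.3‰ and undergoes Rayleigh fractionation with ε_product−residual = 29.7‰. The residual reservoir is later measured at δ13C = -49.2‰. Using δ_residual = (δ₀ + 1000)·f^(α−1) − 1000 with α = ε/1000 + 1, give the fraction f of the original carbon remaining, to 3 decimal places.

α − 1 = ε/1000 = 0.0297
(δ_res + 1000)/(δ₀ + 1000) = (-49.2 + 1000)/(-31.3 + 1000) = 950.8/968.7 = 0.981522
f = 0.981522^(1/0.0297) = exp(ln(0.981522)/0.0297) = exp(-0.01865/0.0297)
f = exp(-0.6280) = 0.5337

0.534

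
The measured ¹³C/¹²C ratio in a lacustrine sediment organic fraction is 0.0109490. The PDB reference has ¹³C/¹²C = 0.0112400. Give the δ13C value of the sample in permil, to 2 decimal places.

δ13C = (R_sample / R_standard − 1) × 1000
R_sample / R_standard = 0.0109490 / 0.0112400 = 0.974110
δ13C = (0.974110 − 1) × 1000 = -25.890 permil

-25.89 permil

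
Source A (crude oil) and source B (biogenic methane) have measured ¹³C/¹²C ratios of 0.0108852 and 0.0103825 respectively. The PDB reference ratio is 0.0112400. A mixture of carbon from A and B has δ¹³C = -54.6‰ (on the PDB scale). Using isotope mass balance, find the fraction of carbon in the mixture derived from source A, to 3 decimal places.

δ_A = (0.0108852/0.0112400 − 1)×1000 = (0.968434 − 1)×1000 = -31.566‰
δ_B = (0.0103825/0.0112400 − 1)×1000 = (0.923710 − 1)×1000 = -76.290‰
f_A = (δ_mix − δ_B)/(δ_A − δ_B) = (-54.6 − (-76.290))/(-31.566 − (-76.290))
f_A = 21.690 / 44.724 = 0.4850

0.485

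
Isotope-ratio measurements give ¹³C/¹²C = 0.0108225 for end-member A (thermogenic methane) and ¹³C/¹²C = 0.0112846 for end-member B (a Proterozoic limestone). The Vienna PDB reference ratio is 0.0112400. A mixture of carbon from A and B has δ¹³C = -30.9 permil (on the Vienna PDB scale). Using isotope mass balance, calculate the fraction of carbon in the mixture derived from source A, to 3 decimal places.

0.848

δ_A = (0.0108225/0.0112400 − 1)×1000 = (0.962856 − 1)×1000 = -37.144 permil
δ_B = (0.0112846/0.0112400 − 1)×1000 = (1.003968 − 1)×1000 = 3.968 permil
f_A = (δ_mix − δ_B)/(δ_A − δ_B) = (-30.9 − (3.968))/(-37.144 − (3.968))
f_A = -34.868 / -41.112 = 0.8481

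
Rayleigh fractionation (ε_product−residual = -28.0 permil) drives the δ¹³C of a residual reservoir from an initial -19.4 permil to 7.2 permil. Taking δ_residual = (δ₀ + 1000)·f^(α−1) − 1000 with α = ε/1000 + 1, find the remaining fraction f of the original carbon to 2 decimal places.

α − 1 = ε/1000 = -0.0280
(δ_res + 1000)/(δ₀ + 1000) = (7.2 + 1000)/(-19.4 + 1000) = 1007.2/980.6 = 1.027126
f = 1.027126^(1/-0.0280) = exp(ln(1.027126)/-0.0280) = exp(0.02676/-0.0280)
f = exp(-0.9559) = 0.3845

0.38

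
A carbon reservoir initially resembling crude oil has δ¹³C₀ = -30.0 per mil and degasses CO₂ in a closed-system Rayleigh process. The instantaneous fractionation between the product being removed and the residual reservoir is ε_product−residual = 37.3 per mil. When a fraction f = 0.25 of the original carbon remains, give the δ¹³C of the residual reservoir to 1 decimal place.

Rayleigh residual: δ_res = (δ₀ + 1000)·f^(α−1) − 1000
α = ε/1000 + 1 = 1.03730, so α − 1 = 0.03730
f^(α−1) = 0.25^(0.03730) = 0.949605
δ_res = (-30.0 + 1000) × 0.949605 − 1000 = 921.117 − 1000 = -78.88 per mil

-78.9 per mil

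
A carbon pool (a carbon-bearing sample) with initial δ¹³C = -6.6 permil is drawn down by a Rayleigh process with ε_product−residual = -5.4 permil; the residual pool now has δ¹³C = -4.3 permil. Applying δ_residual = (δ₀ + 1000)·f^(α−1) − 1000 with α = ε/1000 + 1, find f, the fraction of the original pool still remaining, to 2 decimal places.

0.65

α − 1 = ε/1000 = -0.0054
(δ_res + 1000)/(δ₀ + 1000) = (-4.3 + 1000)/(-6.6 + 1000) = 995.7/993.4 = 1.002315
f = 1.002315^(1/-0.0054) = exp(ln(1.002315)/-0.0054) = exp(0.00231/-0.0054)
f = exp(-0.4283) = 0.6516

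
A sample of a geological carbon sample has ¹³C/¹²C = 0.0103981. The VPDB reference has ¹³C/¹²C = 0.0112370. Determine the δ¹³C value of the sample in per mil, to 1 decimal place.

δ¹³C = (R_sample / R_standard − 1) × 1000
R_sample / R_standard = 0.0103981 / 0.0112370 = 0.925345
δ¹³C = (0.925345 − 1) × 1000 = -74.66 per mil

-74.7 per mil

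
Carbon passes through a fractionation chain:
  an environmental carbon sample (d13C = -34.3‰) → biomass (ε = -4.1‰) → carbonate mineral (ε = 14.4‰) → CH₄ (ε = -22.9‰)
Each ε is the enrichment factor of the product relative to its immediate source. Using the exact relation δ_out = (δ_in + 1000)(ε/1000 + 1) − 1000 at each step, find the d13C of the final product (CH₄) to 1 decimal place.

-46.8‰

step 1: δ = (-34.30 + 1000)·(-4.1/1000 + 1) − 1000 = -38.26‰
step 2: δ = (-38.26 + 1000)·(14.4/1000 + 1) − 1000 = -24.41‰
step 3: δ = (-24.41 + 1000)·(-22.9/1000 + 1) − 1000 = -46.75‰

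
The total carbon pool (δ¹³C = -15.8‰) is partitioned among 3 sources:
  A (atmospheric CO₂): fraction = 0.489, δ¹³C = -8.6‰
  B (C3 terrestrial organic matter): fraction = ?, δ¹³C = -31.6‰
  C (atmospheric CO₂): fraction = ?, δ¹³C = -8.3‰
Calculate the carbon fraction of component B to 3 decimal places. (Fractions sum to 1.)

0.316

Let f_B and f_C be the unknown fractions; fractions sum to 1 so f_B + f_C = 0.511.
Mass balance: Σ fᵢ·δᵢ = δ_bulk ⇒ f_B·(-31.6) + f_C·(-8.3) = -15.8 − (-4.205) = -11.595
Substitute f_C = 0.511 − f_B:
f_B·(-31.6 − -8.3) = -11.595 − 0.511×(-8.3) = -7.353
f_B = -7.353 / -23.3 = 0.3156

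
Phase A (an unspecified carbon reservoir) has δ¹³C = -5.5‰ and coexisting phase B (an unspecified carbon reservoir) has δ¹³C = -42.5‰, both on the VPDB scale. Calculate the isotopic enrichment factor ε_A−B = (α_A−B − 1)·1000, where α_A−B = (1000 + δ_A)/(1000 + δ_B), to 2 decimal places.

38.64‰

α_A−B = (1000 + -5.5) / (1000 + -42.5) = 994.5 / 957.5 = 1.038642
ε_A−B = (1.038642 − 1) × 1000 = 38.642‰
(The approximation ε ≈ δ_A − δ_B would give 37.0‰.)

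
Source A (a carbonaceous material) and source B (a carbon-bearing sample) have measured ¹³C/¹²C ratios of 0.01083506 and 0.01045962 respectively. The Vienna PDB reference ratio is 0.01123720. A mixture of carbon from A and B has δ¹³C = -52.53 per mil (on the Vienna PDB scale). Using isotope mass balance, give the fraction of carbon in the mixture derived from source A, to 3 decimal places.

δ_A = (0.01083506/0.01123720 − 1)×1000 = (0.964214 − 1)×1000 = -35.786 per mil
δ_B = (0.01045962/0.01123720 − 1)×1000 = (0.930803 − 1)×1000 = -69.197 per mil
f_A = (δ_mix − δ_B)/(δ_A − δ_B) = (-52.53 − (-69.197))/(-35.786 − (-69.197))
f_A = 16.667 / 33.410 = 0.4989

0.499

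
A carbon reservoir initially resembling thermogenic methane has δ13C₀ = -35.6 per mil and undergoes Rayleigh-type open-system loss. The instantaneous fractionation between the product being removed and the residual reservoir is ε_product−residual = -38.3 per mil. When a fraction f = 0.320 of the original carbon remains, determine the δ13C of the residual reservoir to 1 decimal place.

Rayleigh residual: δ_res = (δ₀ + 1000)·f^(α−1) − 1000
α = ε/1000 + 1 = 0.96170, so α − 1 = -0.03830
f^(α−1) = 0.320^(-0.03830) = 1.044607
δ_res = (-35.6 + 1000) × 1.044607 − 1000 = 1007.419 − 1000 = 7.42 per mil

7.4 per mil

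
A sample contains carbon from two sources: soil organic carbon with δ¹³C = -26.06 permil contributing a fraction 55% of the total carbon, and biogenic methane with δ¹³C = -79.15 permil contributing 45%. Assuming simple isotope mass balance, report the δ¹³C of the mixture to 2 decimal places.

-49.95 permil

δ_mix = f_A·δ_A + f_B·δ_B
δ_mix = 0.55 × (-26.06) + 0.45 × (-79.15)
δ_mix = -14.333 + -35.618 = -49.951 permil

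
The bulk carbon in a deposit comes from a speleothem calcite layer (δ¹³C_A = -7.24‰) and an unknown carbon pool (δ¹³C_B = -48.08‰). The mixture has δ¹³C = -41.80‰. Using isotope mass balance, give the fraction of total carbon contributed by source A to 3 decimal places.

δ_mix = f_A·δ_A + (1 − f_A)·δ_B  ⇒  f_A = (δ_mix − δ_B)/(δ_A − δ_B)
f_A = (-41.80 − (-48.08)) / (-7.24 − (-48.08))
f_A = 6.28 / 40.84 = 0.1538

0.154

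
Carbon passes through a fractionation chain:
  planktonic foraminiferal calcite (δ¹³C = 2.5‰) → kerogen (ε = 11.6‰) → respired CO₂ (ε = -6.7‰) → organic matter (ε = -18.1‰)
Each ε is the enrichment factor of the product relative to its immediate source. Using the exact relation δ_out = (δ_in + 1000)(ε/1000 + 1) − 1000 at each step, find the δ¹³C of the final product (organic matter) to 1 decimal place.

-10.9‰

step 1: δ = (2.50 + 1000)·(11.6/1000 + 1) − 1000 = 14.13‰
step 2: δ = (14.13 + 1000)·(-6.7/1000 + 1) − 1000 = 7.33‰
step 3: δ = (7.33 + 1000)·(-18.1/1000 + 1) − 1000 = -10.90‰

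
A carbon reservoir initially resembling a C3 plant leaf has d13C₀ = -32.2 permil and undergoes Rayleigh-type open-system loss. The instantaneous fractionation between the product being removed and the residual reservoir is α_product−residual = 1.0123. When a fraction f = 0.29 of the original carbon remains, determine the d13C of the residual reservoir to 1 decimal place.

-46.8 permil

Rayleigh residual: δ_res = (δ₀ + 1000)·f^(α−1) − 1000
α − 1 = 0.01230
f^(α−1) = 0.29^(0.01230) = 0.984889
δ_res = (-32.2 + 1000) × 0.984889 − 1000 = 953.176 − 1000 = -46.82 permil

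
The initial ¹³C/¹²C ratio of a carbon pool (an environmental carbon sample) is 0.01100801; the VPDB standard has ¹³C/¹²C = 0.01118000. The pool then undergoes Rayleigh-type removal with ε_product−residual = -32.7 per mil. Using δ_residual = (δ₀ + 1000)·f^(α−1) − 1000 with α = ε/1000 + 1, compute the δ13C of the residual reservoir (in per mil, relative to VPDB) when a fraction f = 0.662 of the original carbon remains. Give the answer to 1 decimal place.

-2.0 per mil

δ₀ = (0.01100801/0.01118000 − 1)×1000 = (0.984616 − 1)×1000 = -15.384 per mil
α − 1 = ε/1000 = -0.0327
f^(α−1) = 0.662^(-0.0327) = 1.013580
δ_res = (-15.384 + 1000) × 1.013580 − 1000 = 997.987 − 1000 = -2.01 per mil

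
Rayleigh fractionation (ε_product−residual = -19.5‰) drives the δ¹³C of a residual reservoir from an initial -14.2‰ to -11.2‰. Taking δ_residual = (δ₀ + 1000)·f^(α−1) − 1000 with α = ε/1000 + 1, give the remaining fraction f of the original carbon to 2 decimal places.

0.86

α − 1 = ε/1000 = -0.0195
(δ_res + 1000)/(δ₀ + 1000) = (-11.2 + 1000)/(-14.2 + 1000) = 988.8/985.8 = 1.003043
f = 1.003043^(1/-0.0195) = exp(ln(1.003043)/-0.0195) = exp(0.00304/-0.0195)
f = exp(-0.1558) = 0.8557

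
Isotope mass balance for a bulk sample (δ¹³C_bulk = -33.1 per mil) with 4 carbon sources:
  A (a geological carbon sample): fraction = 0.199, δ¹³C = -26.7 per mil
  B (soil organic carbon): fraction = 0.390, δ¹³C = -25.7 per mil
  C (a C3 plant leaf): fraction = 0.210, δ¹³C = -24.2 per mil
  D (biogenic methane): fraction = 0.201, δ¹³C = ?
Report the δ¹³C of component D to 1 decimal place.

Isotope mass balance: δ_bulk = Σ fᵢ·δᵢ.
-33.1 = 0.199×(-26.7) + 0.390×(-25.7) + 0.210×(-24.2) + 0.201×δ_D
0.201·δ_D = -33.1 − (-20.418) = -12.682
δ_D = -12.682 / 0.201 = -63.09 per mil

-63.1 per mil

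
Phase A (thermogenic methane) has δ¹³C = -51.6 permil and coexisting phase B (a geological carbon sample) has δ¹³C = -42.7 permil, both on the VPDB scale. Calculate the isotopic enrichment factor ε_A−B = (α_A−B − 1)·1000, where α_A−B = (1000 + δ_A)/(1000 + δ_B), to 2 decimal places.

α_A−B = (1000 + -51.6) / (1000 + -42.7) = 948.4 / 957.3 = 0.990703
ε_A−B = (0.990703 − 1) × 1000 = -9.297 permil
(The approximation ε ≈ δ_A − δ_B would give -8.9 permil.)

-9.30 permil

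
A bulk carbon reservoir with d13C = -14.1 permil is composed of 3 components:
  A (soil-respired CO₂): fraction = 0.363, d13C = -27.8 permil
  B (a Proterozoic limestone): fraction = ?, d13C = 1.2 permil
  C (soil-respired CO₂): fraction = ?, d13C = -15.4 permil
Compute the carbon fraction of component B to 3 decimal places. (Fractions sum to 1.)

Let f_B and f_C be the unknown fractions; fractions sum to 1 so f_B + f_C = 0.637.
Mass balance: Σ fᵢ·δᵢ = δ_bulk ⇒ f_B·(1.2) + f_C·(-15.4) = -14.1 − (-10.091) = -4.009
Substitute f_C = 0.637 − f_B:
f_B·(1.2 − -15.4) = -4.009 − 0.637×(-15.4) = 5.801
f_B = 5.801 / 16.6 = 0.3495

0.349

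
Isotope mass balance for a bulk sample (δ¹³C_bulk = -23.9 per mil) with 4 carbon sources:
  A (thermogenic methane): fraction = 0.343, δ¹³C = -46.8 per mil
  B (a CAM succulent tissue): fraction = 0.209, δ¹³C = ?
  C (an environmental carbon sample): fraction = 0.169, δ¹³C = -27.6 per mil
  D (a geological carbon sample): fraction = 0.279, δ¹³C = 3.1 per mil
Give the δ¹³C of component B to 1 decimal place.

Isotope mass balance: δ_bulk = Σ fᵢ·δᵢ.
-23.9 = 0.343×(-46.8) + 0.209×δ_B + 0.169×(-27.6) + 0.279×(3.1)
0.209·δ_B = -23.9 − (-19.852) = -4.048
δ_B = -4.048 / 0.209 = -19.37 per mil

-19.4 per mil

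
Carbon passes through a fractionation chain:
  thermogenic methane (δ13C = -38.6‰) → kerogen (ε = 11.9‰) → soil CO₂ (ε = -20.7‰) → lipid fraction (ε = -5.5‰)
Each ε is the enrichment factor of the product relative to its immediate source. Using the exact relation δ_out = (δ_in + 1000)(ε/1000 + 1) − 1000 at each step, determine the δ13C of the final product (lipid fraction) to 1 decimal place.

step 1: δ = (-38.60 + 1000)·(11.9/1000 + 1) − 1000 = -27.16‰
step 2: δ = (-27.16 + 1000)·(-20.7/1000 + 1) − 1000 = -47.30‰
step 3: δ = (-47.30 + 1000)·(-5.5/1000 + 1) − 1000 = -52.54‰

-52.5‰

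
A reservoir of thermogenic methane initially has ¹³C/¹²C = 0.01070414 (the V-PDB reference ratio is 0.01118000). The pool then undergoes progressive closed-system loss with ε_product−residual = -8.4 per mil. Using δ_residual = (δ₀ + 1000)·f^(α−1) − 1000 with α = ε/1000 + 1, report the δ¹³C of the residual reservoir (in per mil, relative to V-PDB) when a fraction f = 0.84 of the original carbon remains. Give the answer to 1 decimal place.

-41.2 per mil

δ₀ = (0.01070414/0.01118000 − 1)×1000 = (0.957436 − 1)×1000 = -42.564 per mil
α − 1 = ε/1000 = -0.0084
f^(α−1) = 0.84^(-0.0084) = 1.001466
δ_res = (-42.564 + 1000) × 1.001466 − 1000 = 958.840 − 1000 = -41.16 per mil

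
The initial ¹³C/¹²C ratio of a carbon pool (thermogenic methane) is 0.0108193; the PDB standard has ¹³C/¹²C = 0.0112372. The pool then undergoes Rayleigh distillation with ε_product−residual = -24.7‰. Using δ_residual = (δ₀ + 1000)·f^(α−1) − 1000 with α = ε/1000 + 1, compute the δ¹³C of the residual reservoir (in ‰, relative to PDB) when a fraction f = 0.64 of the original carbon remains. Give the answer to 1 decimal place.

-26.5‰

δ₀ = (0.0108193/0.0112372 − 1)×1000 = (0.962811 − 1)×1000 = -37.189‰
α − 1 = ε/1000 = -0.0247
f^(α−1) = 0.64^(-0.0247) = 1.011084
δ_res = (-37.189 + 1000) × 1.011084 − 1000 = 973.483 − 1000 = -26.52‰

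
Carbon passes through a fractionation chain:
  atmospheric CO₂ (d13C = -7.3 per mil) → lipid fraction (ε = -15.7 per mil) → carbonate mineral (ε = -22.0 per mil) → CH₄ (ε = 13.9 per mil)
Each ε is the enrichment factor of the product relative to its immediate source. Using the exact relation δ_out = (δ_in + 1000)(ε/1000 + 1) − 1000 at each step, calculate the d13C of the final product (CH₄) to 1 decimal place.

-31.1 per mil

step 1: δ = (-7.30 + 1000)·(-15.7/1000 + 1) − 1000 = -22.89 per mil
step 2: δ = (-22.89 + 1000)·(-22.0/1000 + 1) − 1000 = -44.38 per mil
step 3: δ = (-44.38 + 1000)·(13.9/1000 + 1) − 1000 = -31.10 per mil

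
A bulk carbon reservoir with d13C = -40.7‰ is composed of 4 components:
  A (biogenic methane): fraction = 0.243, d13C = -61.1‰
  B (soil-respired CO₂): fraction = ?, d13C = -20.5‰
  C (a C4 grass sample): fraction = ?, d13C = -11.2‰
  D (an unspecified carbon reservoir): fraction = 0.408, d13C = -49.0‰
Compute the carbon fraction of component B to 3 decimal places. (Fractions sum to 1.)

0.210

Let f_B and f_C be the unknown fractions; fractions sum to 1 so f_B + f_C = 0.349.
Mass balance: Σ fᵢ·δᵢ = δ_bulk ⇒ f_B·(-20.5) + f_C·(-11.2) = -40.7 − (-34.839) = -5.861
Substitute f_C = 0.349 − f_B:
f_B·(-20.5 − -11.2) = -5.861 − 0.349×(-11.2) = -1.952
f_B = -1.952 / -9.3 = 0.2099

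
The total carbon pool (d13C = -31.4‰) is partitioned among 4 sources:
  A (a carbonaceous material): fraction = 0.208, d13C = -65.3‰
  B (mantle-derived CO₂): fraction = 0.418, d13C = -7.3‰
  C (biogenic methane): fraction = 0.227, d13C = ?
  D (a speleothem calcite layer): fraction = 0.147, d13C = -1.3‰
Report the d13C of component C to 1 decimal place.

-64.2‰

Isotope mass balance: δ_bulk = Σ fᵢ·δᵢ.
-31.4 = 0.208×(-65.3) + 0.418×(-7.3) + 0.227×δ_C + 0.147×(-1.3)
0.227·δ_C = -31.4 − (-16.825) = -14.575
δ_C = -14.575 / 0.227 = -64.21‰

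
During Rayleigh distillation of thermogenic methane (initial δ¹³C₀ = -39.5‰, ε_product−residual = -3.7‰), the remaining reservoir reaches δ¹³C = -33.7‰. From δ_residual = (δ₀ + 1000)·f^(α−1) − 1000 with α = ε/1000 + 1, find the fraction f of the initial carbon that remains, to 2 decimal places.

α − 1 = ε/1000 = -0.0037
(δ_res + 1000)/(δ₀ + 1000) = (-33.7 + 1000)/(-39.5 + 1000) = 966.3/960.5 = 1.006039
f = 1.006039^(1/-0.0037) = exp(ln(1.006039)/-0.0037) = exp(0.00602/-0.0037)
f = exp(-1.6271) = 0.1965

0.20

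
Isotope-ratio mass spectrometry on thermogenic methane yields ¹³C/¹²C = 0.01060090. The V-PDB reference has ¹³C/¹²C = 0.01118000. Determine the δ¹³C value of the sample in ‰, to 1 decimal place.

-51.8‰

δ¹³C = (R_sample / R_standard − 1) × 1000
R_sample / R_standard = 0.01060090 / 0.01118000 = 0.948202
δ¹³C = (0.948202 − 1) × 1000 = -51.80‰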